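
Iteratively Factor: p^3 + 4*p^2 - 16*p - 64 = (p + 4)*(p^2 - 16) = (p + 4)^2*(p - 4)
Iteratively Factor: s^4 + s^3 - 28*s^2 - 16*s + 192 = (s + 4)*(s^3 - 3*s^2 - 16*s + 48) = (s + 4)^2*(s^2 - 7*s + 12) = (s - 3)*(s + 4)^2*(s - 4)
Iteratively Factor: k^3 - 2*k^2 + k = (k)*(k^2 - 2*k + 1) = k*(k - 1)*(k - 1)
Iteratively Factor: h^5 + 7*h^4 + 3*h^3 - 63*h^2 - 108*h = (h + 4)*(h^4 + 3*h^3 - 9*h^2 - 27*h) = (h + 3)*(h + 4)*(h^3 - 9*h) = (h + 3)^2*(h + 4)*(h^2 - 3*h) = (h - 3)*(h + 3)^2*(h + 4)*(h)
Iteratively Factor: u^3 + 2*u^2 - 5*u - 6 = (u + 3)*(u^2 - u - 2) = (u + 1)*(u + 3)*(u - 2)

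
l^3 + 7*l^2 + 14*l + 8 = (l + 1)*(l + 2)*(l + 4)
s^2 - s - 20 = (s - 5)*(s + 4)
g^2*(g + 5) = g^3 + 5*g^2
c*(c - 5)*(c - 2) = c^3 - 7*c^2 + 10*c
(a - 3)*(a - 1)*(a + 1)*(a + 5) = a^4 + 2*a^3 - 16*a^2 - 2*a + 15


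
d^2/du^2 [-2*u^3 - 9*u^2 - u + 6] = -12*u - 18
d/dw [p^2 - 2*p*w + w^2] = -2*p + 2*w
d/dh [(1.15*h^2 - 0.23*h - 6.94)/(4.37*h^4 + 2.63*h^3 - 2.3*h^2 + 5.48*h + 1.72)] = (-10.051*h^5 - 0.00919999999999987*h^4 + 122.521*h^3 + 60.5296*h^2 - 27.968*h + 37.6356)/(19.0969*h^8 + 22.9862*h^7 - 13.1851*h^6 + 35.7972*h^5 + 49.1476*h^4 - 16.1608*h^3 + 22.1184*h^2 + 18.8512*h + 2.9584)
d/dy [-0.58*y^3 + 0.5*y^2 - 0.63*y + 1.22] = -1.74*y^2 + 1.0*y - 0.63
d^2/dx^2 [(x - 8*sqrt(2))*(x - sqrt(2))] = 2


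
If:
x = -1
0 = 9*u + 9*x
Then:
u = 1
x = -1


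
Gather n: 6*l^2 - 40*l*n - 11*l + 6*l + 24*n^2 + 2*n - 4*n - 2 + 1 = 6*l^2 - 5*l + 24*n^2 + n*(-40*l - 2) - 1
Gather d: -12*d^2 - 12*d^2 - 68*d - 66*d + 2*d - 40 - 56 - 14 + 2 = -24*d^2 - 132*d - 108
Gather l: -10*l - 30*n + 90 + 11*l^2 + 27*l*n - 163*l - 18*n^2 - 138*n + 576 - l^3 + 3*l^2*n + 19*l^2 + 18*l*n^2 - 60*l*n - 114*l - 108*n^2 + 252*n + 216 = -l^3 + l^2*(3*n + 30) + l*(18*n^2 - 33*n - 287) - 126*n^2 + 84*n + 882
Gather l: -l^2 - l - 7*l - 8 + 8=-l^2 - 8*l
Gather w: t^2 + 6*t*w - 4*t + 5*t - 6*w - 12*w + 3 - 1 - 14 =t^2 + t + w*(6*t - 18) - 12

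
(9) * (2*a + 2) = 18*a + 18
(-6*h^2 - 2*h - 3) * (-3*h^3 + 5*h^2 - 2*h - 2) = 18*h^5 - 24*h^4 + 11*h^3 + h^2 + 10*h + 6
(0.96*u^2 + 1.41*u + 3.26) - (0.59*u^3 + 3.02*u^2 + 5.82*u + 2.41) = -0.59*u^3 - 2.06*u^2 - 4.41*u + 0.85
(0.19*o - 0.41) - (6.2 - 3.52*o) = 3.71*o - 6.61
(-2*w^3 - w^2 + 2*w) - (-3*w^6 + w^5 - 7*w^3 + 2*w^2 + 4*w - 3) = 3*w^6 - w^5 + 5*w^3 - 3*w^2 - 2*w + 3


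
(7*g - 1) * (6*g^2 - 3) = 42*g^3 - 6*g^2 - 21*g + 3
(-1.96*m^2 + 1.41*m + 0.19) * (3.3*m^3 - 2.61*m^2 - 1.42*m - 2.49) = -6.468*m^5 + 9.7686*m^4 - 0.2699*m^3 + 2.3823*m^2 - 3.7807*m - 0.4731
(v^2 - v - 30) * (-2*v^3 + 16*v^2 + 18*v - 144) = -2*v^5 + 18*v^4 + 62*v^3 - 642*v^2 - 396*v + 4320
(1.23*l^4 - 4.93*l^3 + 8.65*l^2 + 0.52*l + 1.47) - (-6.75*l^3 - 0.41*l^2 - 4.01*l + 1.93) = 1.23*l^4 + 1.82*l^3 + 9.06*l^2 + 4.53*l - 0.46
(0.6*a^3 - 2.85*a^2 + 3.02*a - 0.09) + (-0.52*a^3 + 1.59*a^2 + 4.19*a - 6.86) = 0.08*a^3 - 1.26*a^2 + 7.21*a - 6.95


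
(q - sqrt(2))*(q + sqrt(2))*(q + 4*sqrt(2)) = q^3 + 4*sqrt(2)*q^2 - 2*q - 8*sqrt(2)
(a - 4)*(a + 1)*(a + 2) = a^3 - a^2 - 10*a - 8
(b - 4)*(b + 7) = b^2 + 3*b - 28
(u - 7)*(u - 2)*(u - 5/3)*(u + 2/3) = u^4 - 10*u^3 + 197*u^2/9 - 4*u - 140/9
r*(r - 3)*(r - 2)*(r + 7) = r^4 + 2*r^3 - 29*r^2 + 42*r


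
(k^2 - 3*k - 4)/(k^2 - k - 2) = (k - 4)/(k - 2)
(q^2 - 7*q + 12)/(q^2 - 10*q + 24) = (q - 3)/(q - 6)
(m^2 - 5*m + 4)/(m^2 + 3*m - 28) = (m - 1)/(m + 7)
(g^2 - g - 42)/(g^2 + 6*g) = (g - 7)/g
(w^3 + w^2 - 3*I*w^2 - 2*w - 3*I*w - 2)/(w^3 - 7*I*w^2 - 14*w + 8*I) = (w + 1)/(w - 4*I)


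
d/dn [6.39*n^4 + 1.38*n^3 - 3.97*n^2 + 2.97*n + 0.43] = 25.56*n^3 + 4.14*n^2 - 7.94*n + 2.97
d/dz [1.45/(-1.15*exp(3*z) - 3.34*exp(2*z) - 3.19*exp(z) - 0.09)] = (5.0025*exp(2*z) + 9.686*exp(z) + 4.6255)*exp(z)/(1.15*exp(3*z) + 3.34*exp(2*z) + 3.19*exp(z) + 0.09)^2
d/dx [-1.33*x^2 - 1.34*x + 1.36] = -2.66*x - 1.34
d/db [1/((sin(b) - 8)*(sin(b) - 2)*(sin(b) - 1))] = (-3*sin(b)^2 + 22*sin(b) - 26)*cos(b)/((sin(b) - 8)^2*(sin(b) - 2)^2*(sin(b) - 1)^2)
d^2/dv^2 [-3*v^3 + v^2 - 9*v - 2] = 2 - 18*v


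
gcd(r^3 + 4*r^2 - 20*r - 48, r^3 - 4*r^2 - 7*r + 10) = r + 2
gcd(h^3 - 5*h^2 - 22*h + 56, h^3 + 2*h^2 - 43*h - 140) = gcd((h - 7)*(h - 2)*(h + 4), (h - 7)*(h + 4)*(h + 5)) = h^2 - 3*h - 28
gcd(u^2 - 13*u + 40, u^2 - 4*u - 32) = u - 8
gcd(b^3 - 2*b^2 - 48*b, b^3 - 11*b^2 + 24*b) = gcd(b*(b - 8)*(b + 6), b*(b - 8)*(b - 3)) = b^2 - 8*b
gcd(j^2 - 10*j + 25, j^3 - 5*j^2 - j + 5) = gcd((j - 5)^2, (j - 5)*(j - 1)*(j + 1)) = j - 5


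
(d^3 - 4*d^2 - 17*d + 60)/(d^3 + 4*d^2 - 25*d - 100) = (d - 3)/(d + 5)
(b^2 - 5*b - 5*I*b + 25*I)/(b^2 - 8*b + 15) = (b - 5*I)/(b - 3)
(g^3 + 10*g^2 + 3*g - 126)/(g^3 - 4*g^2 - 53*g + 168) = (g + 6)/(g - 8)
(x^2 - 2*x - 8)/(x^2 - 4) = (x - 4)/(x - 2)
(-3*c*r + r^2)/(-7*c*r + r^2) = (3*c - r)/(7*c - r)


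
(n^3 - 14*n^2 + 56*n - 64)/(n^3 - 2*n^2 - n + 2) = (n^2 - 12*n + 32)/(n^2 - 1)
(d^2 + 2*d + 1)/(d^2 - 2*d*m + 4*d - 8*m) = (d^2 + 2*d + 1)/(d^2 - 2*d*m + 4*d - 8*m)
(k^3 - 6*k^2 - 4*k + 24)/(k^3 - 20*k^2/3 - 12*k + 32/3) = 3*(k^2 - 8*k + 12)/(3*k^2 - 26*k + 16)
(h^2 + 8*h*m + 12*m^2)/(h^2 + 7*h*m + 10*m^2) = (h + 6*m)/(h + 5*m)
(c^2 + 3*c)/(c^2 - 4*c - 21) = c/(c - 7)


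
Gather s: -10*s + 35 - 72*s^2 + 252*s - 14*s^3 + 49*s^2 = -14*s^3 - 23*s^2 + 242*s + 35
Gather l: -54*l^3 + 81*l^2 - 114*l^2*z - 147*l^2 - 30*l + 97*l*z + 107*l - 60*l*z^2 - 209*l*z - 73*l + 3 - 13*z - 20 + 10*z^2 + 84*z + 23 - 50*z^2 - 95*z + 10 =-54*l^3 + l^2*(-114*z - 66) + l*(-60*z^2 - 112*z + 4) - 40*z^2 - 24*z + 16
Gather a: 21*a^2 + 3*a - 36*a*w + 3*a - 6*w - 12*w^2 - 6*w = 21*a^2 + a*(6 - 36*w) - 12*w^2 - 12*w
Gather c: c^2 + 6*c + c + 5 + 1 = c^2 + 7*c + 6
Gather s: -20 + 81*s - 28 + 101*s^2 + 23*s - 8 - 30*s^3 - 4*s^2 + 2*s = -30*s^3 + 97*s^2 + 106*s - 56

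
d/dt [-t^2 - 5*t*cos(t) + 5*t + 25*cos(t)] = 5*t*sin(t) - 2*t - 25*sin(t) - 5*cos(t) + 5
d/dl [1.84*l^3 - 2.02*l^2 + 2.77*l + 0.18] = 5.52*l^2 - 4.04*l + 2.77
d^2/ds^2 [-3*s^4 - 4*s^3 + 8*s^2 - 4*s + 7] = -36*s^2 - 24*s + 16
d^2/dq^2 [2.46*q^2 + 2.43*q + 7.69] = 4.92000000000000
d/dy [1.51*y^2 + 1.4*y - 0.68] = 3.02*y + 1.4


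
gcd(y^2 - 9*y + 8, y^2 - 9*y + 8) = y^2 - 9*y + 8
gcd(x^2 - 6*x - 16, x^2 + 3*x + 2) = x + 2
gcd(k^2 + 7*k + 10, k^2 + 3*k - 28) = 1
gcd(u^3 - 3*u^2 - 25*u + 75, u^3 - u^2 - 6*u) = u - 3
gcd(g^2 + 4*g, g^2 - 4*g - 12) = 1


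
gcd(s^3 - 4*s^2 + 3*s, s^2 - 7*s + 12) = s - 3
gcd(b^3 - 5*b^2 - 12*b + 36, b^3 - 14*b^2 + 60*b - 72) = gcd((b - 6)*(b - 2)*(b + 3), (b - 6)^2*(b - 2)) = b^2 - 8*b + 12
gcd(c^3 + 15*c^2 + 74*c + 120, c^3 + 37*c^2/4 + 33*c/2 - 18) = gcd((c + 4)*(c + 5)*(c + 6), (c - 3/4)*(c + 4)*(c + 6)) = c^2 + 10*c + 24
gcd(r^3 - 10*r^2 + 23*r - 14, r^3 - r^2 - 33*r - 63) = r - 7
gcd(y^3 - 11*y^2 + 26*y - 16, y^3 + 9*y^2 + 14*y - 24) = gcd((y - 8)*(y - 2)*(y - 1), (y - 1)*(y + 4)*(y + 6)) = y - 1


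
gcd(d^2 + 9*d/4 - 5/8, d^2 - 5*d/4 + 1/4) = d - 1/4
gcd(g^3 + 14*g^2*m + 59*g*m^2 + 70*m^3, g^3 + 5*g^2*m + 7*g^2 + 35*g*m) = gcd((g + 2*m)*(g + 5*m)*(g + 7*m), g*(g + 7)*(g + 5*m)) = g + 5*m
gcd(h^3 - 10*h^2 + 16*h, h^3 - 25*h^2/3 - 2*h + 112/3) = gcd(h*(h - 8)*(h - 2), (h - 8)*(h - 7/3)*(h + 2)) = h - 8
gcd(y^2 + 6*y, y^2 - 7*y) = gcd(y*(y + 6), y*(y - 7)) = y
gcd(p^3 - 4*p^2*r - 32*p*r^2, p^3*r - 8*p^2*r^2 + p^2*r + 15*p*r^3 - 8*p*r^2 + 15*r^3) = 1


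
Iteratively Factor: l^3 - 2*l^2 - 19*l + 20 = (l - 5)*(l^2 + 3*l - 4) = (l - 5)*(l - 1)*(l + 4)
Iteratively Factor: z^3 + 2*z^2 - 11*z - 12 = (z + 1)*(z^2 + z - 12) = (z - 3)*(z + 1)*(z + 4)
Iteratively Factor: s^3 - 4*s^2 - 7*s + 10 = (s + 2)*(s^2 - 6*s + 5) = (s - 5)*(s + 2)*(s - 1)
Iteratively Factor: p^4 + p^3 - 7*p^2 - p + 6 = (p + 3)*(p^3 - 2*p^2 - p + 2) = (p + 1)*(p + 3)*(p^2 - 3*p + 2) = (p - 1)*(p + 1)*(p + 3)*(p - 2)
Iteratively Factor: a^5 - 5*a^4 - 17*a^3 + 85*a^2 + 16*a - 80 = (a - 5)*(a^4 - 17*a^2 + 16) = (a - 5)*(a + 1)*(a^3 - a^2 - 16*a + 16) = (a - 5)*(a - 1)*(a + 1)*(a^2 - 16) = (a - 5)*(a - 4)*(a - 1)*(a + 1)*(a + 4)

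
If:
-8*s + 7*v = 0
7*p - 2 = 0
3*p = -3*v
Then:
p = 2/7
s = -1/4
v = -2/7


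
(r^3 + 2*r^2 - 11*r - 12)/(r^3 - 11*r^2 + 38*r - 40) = (r^3 + 2*r^2 - 11*r - 12)/(r^3 - 11*r^2 + 38*r - 40)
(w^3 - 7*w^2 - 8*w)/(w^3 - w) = (w - 8)/(w - 1)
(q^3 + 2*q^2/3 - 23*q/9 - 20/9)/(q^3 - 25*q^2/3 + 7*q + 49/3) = (9*q^2 - 3*q - 20)/(3*(3*q^2 - 28*q + 49))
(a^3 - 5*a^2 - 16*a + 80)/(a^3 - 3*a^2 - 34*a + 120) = (a + 4)/(a + 6)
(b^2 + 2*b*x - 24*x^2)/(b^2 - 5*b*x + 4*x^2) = (-b - 6*x)/(-b + x)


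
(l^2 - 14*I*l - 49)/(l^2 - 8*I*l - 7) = (l - 7*I)/(l - I)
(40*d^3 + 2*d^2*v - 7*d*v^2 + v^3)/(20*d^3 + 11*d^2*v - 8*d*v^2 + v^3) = (2*d + v)/(d + v)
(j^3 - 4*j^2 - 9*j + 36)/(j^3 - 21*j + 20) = (j^2 - 9)/(j^2 + 4*j - 5)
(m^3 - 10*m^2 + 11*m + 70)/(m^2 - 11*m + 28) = (m^2 - 3*m - 10)/(m - 4)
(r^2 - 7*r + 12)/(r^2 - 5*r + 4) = (r - 3)/(r - 1)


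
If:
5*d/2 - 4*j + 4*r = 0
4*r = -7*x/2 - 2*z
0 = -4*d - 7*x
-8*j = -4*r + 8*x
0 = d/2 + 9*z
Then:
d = 0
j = 0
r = 0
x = 0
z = 0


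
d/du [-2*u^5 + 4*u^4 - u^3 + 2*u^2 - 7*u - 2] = -10*u^4 + 16*u^3 - 3*u^2 + 4*u - 7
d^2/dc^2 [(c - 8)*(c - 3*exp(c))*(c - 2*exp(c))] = -5*c^2*exp(c) + 24*c*exp(2*c) + 20*c*exp(c) + 6*c - 168*exp(2*c) + 70*exp(c) - 16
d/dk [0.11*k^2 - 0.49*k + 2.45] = 0.22*k - 0.49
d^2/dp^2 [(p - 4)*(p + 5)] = 2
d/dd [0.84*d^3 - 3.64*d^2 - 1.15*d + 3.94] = 2.52*d^2 - 7.28*d - 1.15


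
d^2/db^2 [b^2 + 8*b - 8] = 2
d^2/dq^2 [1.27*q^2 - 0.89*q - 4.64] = 2.54000000000000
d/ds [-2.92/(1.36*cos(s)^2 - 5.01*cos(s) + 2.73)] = (14.6292 - 7.9424*cos(s))*sin(s)/(1.36*cos(s)^2 - 5.01*cos(s) + 2.73)^2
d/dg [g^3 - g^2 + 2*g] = 3*g^2 - 2*g + 2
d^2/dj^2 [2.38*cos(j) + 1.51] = -2.38*cos(j)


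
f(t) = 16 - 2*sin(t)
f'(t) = -2*cos(t)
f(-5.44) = 14.51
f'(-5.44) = -1.33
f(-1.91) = 17.89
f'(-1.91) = 0.67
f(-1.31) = 17.93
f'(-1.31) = -0.52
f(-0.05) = 16.10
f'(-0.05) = -2.00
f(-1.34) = 17.95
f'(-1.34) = -0.46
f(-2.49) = 17.21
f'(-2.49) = 1.59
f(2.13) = 14.30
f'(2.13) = 1.06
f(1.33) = 14.06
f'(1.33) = -0.48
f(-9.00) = 16.82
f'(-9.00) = 1.82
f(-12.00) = 14.93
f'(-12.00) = -1.69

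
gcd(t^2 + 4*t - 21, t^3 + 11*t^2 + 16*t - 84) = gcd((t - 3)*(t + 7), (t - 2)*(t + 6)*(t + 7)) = t + 7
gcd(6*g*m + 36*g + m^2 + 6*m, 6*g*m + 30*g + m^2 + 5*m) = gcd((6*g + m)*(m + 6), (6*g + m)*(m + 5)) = 6*g + m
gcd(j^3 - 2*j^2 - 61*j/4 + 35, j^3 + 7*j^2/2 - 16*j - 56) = j + 4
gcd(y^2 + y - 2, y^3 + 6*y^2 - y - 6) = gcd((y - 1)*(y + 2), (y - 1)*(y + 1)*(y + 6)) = y - 1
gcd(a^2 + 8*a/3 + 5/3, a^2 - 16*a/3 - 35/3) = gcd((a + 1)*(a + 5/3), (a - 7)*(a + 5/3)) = a + 5/3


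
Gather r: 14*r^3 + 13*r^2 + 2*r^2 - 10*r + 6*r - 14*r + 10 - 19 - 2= 14*r^3 + 15*r^2 - 18*r - 11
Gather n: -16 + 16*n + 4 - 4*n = 12*n - 12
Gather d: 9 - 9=0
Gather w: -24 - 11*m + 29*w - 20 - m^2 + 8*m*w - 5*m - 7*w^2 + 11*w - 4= -m^2 - 16*m - 7*w^2 + w*(8*m + 40) - 48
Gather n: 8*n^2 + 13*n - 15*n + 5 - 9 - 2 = 8*n^2 - 2*n - 6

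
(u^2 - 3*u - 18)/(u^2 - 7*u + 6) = (u + 3)/(u - 1)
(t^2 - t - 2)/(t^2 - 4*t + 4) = (t + 1)/(t - 2)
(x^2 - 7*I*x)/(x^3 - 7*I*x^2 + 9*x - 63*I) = x/(x^2 + 9)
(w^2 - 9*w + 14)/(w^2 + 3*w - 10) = (w - 7)/(w + 5)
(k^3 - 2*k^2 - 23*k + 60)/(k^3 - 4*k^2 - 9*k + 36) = (k + 5)/(k + 3)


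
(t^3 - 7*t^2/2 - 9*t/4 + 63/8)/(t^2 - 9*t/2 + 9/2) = (t^2 - 2*t - 21/4)/(t - 3)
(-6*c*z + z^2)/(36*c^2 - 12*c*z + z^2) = z/(-6*c + z)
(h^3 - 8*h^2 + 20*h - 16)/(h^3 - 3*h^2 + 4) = (h - 4)/(h + 1)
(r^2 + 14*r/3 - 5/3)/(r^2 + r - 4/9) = 3*(r + 5)/(3*r + 4)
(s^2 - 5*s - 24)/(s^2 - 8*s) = (s + 3)/s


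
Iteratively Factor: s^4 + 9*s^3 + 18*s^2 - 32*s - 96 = (s + 4)*(s^3 + 5*s^2 - 2*s - 24) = (s - 2)*(s + 4)*(s^2 + 7*s + 12) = (s - 2)*(s + 3)*(s + 4)*(s + 4)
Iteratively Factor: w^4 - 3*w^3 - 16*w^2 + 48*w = (w + 4)*(w^3 - 7*w^2 + 12*w) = (w - 4)*(w + 4)*(w^2 - 3*w) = (w - 4)*(w - 3)*(w + 4)*(w)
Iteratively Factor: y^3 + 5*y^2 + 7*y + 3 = (y + 1)*(y^2 + 4*y + 3) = (y + 1)*(y + 3)*(y + 1)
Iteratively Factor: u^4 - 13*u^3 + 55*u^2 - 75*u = (u - 3)*(u^3 - 10*u^2 + 25*u) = (u - 5)*(u - 3)*(u^2 - 5*u) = (u - 5)^2*(u - 3)*(u)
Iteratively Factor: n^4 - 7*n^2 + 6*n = (n + 3)*(n^3 - 3*n^2 + 2*n) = (n - 1)*(n + 3)*(n^2 - 2*n) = (n - 2)*(n - 1)*(n + 3)*(n)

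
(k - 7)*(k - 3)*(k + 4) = k^3 - 6*k^2 - 19*k + 84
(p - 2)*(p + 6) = p^2 + 4*p - 12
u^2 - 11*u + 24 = (u - 8)*(u - 3)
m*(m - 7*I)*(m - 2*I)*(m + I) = m^4 - 8*I*m^3 - 5*m^2 - 14*I*m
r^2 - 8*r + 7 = (r - 7)*(r - 1)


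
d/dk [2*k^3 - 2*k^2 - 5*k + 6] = 6*k^2 - 4*k - 5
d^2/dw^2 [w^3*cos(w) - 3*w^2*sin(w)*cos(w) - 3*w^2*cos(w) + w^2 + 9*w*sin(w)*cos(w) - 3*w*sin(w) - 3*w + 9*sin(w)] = -w^3*cos(w) - 6*w^2*sin(w) + 6*w^2*sin(2*w) + 3*w^2*cos(w) + 15*w*sin(w) - 18*w*sin(2*w) + 6*w*cos(w) - 12*w*cos(2*w) - 9*sin(w) - 3*sin(2*w) - 12*cos(w) + 18*cos(2*w) + 2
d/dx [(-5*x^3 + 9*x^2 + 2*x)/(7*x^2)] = -5/7 - 2/(7*x^2)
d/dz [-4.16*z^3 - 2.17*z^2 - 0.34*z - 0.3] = -12.48*z^2 - 4.34*z - 0.34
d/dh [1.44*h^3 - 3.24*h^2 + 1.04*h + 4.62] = 4.32*h^2 - 6.48*h + 1.04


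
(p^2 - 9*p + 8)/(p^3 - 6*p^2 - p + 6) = (p - 8)/(p^2 - 5*p - 6)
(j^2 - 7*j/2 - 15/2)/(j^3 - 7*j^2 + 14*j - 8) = (2*j^2 - 7*j - 15)/(2*(j^3 - 7*j^2 + 14*j - 8))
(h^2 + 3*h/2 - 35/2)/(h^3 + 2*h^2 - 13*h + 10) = (h - 7/2)/(h^2 - 3*h + 2)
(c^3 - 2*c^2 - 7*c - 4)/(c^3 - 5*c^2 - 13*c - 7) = (c - 4)/(c - 7)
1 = 1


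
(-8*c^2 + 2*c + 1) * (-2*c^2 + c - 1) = 16*c^4 - 12*c^3 + 8*c^2 - c - 1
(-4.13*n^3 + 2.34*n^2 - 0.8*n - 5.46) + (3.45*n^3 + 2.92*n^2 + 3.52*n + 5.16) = -0.68*n^3 + 5.26*n^2 + 2.72*n - 0.3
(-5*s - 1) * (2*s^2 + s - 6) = -10*s^3 - 7*s^2 + 29*s + 6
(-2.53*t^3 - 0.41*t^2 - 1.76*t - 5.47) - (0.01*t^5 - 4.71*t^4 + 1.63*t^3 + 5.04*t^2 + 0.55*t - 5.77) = -0.01*t^5 + 4.71*t^4 - 4.16*t^3 - 5.45*t^2 - 2.31*t + 0.3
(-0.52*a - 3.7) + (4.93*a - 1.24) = 4.41*a - 4.94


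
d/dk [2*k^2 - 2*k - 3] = 4*k - 2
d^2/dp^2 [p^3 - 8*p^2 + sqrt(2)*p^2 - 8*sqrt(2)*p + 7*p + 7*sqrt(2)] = 6*p - 16 + 2*sqrt(2)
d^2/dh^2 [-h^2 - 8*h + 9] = -2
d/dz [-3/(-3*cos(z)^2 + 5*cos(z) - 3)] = 3*(6*cos(z) - 5)*sin(z)/(3*cos(z)^2 - 5*cos(z) + 3)^2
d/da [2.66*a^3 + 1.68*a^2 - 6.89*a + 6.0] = 7.98*a^2 + 3.36*a - 6.89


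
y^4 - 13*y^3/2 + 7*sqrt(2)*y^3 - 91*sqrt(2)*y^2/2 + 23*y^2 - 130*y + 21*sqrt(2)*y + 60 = (y - 6)*(y - 1/2)*(y + 2*sqrt(2))*(y + 5*sqrt(2))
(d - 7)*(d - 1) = d^2 - 8*d + 7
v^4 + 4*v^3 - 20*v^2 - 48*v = v*(v - 4)*(v + 2)*(v + 6)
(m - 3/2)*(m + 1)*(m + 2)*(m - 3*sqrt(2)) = m^4 - 3*sqrt(2)*m^3 + 3*m^3/2 - 9*sqrt(2)*m^2/2 - 5*m^2/2 - 3*m + 15*sqrt(2)*m/2 + 9*sqrt(2)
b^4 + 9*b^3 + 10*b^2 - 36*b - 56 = (b - 2)*(b + 2)^2*(b + 7)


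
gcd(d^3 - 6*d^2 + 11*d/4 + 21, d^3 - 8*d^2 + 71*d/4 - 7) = d^2 - 15*d/2 + 14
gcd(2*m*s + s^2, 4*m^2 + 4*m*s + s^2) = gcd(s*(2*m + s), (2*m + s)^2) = 2*m + s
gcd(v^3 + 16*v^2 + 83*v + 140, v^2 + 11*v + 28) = v^2 + 11*v + 28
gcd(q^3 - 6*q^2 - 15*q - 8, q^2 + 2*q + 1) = q^2 + 2*q + 1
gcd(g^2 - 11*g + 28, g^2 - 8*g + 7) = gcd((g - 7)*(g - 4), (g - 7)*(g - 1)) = g - 7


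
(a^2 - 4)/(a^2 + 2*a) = (a - 2)/a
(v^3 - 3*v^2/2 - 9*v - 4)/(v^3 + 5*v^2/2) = (2*v^3 - 3*v^2 - 18*v - 8)/(v^2*(2*v + 5))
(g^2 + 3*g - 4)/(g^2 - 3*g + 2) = (g + 4)/(g - 2)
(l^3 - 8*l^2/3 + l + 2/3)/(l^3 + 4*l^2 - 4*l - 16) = (3*l^2 - 2*l - 1)/(3*(l^2 + 6*l + 8))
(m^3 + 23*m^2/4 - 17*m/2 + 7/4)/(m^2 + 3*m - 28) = (4*m^2 - 5*m + 1)/(4*(m - 4))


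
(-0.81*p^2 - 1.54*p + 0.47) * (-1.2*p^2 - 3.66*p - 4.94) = 0.972*p^4 + 4.8126*p^3 + 9.0738*p^2 + 5.8874*p - 2.3218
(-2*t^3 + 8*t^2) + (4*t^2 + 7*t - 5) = -2*t^3 + 12*t^2 + 7*t - 5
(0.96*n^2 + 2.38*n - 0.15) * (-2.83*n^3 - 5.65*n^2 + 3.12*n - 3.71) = -2.7168*n^5 - 12.1594*n^4 - 10.0273*n^3 + 4.7115*n^2 - 9.2978*n + 0.5565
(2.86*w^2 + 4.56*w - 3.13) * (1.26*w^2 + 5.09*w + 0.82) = 3.6036*w^4 + 20.303*w^3 + 21.6118*w^2 - 12.1925*w - 2.5666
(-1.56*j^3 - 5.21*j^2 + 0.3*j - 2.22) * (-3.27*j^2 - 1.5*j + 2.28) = 5.1012*j^5 + 19.3767*j^4 + 3.2772*j^3 - 5.0694*j^2 + 4.014*j - 5.0616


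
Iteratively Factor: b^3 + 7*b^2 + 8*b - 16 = (b - 1)*(b^2 + 8*b + 16) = (b - 1)*(b + 4)*(b + 4)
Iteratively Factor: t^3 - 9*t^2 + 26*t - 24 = (t - 3)*(t^2 - 6*t + 8) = (t - 4)*(t - 3)*(t - 2)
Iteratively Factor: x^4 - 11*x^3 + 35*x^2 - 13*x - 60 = (x + 1)*(x^3 - 12*x^2 + 47*x - 60) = (x - 5)*(x + 1)*(x^2 - 7*x + 12) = (x - 5)*(x - 4)*(x + 1)*(x - 3)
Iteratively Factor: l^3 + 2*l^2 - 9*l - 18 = (l + 3)*(l^2 - l - 6) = (l + 2)*(l + 3)*(l - 3)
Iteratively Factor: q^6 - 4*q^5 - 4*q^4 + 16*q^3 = (q - 4)*(q^5 - 4*q^3) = q*(q - 4)*(q^4 - 4*q^2) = q*(q - 4)*(q + 2)*(q^3 - 2*q^2) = q*(q - 4)*(q - 2)*(q + 2)*(q^2) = q^2*(q - 4)*(q - 2)*(q + 2)*(q)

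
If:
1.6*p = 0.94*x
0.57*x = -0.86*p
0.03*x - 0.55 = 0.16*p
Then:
No Solution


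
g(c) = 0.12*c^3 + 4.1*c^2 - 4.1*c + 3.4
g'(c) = 0.36*c^2 + 8.2*c - 4.1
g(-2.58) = 39.21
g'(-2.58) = -22.86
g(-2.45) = 36.29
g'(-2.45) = -22.03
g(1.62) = 8.03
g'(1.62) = 10.13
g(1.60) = 7.83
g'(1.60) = 9.94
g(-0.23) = 4.56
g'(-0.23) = -5.97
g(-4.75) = 102.52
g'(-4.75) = -34.93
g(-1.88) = 24.80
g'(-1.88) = -18.24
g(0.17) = 2.82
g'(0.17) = -2.70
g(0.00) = 3.40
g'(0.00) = -4.10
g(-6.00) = 149.68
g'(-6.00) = -40.34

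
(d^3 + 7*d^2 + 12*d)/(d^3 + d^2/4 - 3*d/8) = 8*(d^2 + 7*d + 12)/(8*d^2 + 2*d - 3)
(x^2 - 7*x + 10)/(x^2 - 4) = (x - 5)/(x + 2)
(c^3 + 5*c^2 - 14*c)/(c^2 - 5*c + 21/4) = 4*c*(c^2 + 5*c - 14)/(4*c^2 - 20*c + 21)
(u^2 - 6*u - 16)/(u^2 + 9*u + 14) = (u - 8)/(u + 7)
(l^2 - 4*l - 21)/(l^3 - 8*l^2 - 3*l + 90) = (l - 7)/(l^2 - 11*l + 30)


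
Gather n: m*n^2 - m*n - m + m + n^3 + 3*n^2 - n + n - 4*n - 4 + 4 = n^3 + n^2*(m + 3) + n*(-m - 4)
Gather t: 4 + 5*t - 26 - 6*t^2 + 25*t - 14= -6*t^2 + 30*t - 36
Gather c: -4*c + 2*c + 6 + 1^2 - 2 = 5 - 2*c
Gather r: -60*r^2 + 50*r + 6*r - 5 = -60*r^2 + 56*r - 5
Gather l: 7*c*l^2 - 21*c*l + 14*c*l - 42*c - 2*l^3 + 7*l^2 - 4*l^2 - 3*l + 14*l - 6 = -42*c - 2*l^3 + l^2*(7*c + 3) + l*(11 - 7*c) - 6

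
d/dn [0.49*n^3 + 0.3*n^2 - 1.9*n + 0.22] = 1.47*n^2 + 0.6*n - 1.9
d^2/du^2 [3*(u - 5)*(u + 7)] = 6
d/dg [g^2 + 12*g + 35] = 2*g + 12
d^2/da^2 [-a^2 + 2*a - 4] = -2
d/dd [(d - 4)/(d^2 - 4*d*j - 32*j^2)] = (d^2 - 4*d*j - 32*j^2 - 2*(d - 4)*(d - 2*j))/(-d^2 + 4*d*j + 32*j^2)^2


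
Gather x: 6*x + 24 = 6*x + 24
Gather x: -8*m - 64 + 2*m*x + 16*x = -8*m + x*(2*m + 16) - 64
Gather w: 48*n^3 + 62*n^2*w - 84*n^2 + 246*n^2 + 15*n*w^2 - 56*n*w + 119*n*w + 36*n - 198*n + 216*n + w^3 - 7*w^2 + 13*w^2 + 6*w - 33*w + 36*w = 48*n^3 + 162*n^2 + 54*n + w^3 + w^2*(15*n + 6) + w*(62*n^2 + 63*n + 9)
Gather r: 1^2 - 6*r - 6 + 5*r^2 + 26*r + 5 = 5*r^2 + 20*r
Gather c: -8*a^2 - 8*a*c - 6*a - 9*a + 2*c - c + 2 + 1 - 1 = -8*a^2 - 15*a + c*(1 - 8*a) + 2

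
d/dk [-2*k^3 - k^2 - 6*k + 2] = -6*k^2 - 2*k - 6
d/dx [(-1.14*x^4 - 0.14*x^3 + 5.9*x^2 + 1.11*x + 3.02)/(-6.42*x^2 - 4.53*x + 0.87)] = (14.6376*x^5 + 16.3914*x^4 - 2.69880000000001*x^3 - 19.9662*x^2 + 49.0428*x + 14.6463)/(41.2164*x^4 + 58.1652*x^3 + 9.3501*x^2 - 7.8822*x + 0.7569)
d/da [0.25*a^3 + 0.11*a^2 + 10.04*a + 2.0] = 0.75*a^2 + 0.22*a + 10.04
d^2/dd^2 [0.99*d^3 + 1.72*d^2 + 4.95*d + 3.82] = 5.94*d + 3.44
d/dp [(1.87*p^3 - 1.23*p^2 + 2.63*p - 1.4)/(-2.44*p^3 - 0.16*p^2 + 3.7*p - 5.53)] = (1.77635683940025e-15*p^5 - 3.3004*p^4 + 26.6724*p^3 - 45.4015*p^2 + 13.1558*p - 9.3639)/(5.9536*p^6 + 0.7808*p^5 - 18.0304*p^4 + 25.8024*p^3 + 15.4596*p^2 - 40.922*p + 30.5809)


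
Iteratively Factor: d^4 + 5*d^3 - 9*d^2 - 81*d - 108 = (d + 3)*(d^3 + 2*d^2 - 15*d - 36) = (d + 3)^2*(d^2 - d - 12) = (d + 3)^3*(d - 4)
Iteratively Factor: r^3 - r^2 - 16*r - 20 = (r - 5)*(r^2 + 4*r + 4) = (r - 5)*(r + 2)*(r + 2)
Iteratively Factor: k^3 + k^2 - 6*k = (k + 3)*(k^2 - 2*k) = (k - 2)*(k + 3)*(k)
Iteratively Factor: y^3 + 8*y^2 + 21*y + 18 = (y + 3)*(y^2 + 5*y + 6) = (y + 2)*(y + 3)*(y + 3)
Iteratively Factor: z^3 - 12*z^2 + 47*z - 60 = (z - 4)*(z^2 - 8*z + 15) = (z - 5)*(z - 4)*(z - 3)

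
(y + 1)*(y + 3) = y^2 + 4*y + 3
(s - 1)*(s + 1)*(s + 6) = s^3 + 6*s^2 - s - 6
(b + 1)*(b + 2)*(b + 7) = b^3 + 10*b^2 + 23*b + 14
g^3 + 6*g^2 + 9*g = g*(g + 3)^2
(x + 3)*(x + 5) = x^2 + 8*x + 15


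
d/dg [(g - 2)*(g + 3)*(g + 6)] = g*(3*g + 14)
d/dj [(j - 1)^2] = 2*j - 2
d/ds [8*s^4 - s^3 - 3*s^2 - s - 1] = 32*s^3 - 3*s^2 - 6*s - 1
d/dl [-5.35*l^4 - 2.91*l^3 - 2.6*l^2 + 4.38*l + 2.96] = -21.4*l^3 - 8.73*l^2 - 5.2*l + 4.38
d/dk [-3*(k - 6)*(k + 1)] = 15 - 6*k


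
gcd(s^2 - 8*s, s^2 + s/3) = s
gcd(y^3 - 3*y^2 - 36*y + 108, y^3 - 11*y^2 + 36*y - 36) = y^2 - 9*y + 18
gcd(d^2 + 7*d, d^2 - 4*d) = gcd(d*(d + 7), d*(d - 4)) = d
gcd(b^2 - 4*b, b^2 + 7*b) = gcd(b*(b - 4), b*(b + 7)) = b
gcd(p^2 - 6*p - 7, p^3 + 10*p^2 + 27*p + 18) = p + 1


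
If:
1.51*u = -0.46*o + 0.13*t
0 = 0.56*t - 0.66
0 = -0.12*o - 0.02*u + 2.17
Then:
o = 19.03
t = 1.18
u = -5.70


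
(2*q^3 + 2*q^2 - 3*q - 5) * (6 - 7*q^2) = -14*q^5 - 14*q^4 + 33*q^3 + 47*q^2 - 18*q - 30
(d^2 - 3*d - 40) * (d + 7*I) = d^3 - 3*d^2 + 7*I*d^2 - 40*d - 21*I*d - 280*I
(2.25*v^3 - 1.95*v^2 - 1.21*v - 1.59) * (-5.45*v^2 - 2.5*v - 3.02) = -12.2625*v^5 + 5.0025*v^4 + 4.6745*v^3 + 17.5795*v^2 + 7.6292*v + 4.8018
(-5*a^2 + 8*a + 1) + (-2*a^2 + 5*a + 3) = -7*a^2 + 13*a + 4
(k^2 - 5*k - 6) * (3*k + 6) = 3*k^3 - 9*k^2 - 48*k - 36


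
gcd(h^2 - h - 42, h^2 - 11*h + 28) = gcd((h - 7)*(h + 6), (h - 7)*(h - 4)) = h - 7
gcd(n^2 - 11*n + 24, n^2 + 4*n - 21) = n - 3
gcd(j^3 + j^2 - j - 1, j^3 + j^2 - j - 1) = j^3 + j^2 - j - 1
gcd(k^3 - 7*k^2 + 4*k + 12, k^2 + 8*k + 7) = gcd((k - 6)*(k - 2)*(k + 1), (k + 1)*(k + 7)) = k + 1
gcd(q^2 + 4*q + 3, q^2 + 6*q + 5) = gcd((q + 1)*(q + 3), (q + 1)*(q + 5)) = q + 1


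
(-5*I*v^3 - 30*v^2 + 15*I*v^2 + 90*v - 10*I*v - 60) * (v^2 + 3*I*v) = -5*I*v^5 - 15*v^4 + 15*I*v^4 + 45*v^3 - 100*I*v^3 - 30*v^2 + 270*I*v^2 - 180*I*v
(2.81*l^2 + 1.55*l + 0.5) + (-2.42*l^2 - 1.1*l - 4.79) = 0.39*l^2 + 0.45*l - 4.29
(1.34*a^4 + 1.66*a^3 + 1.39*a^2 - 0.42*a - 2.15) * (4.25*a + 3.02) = 5.695*a^5 + 11.1018*a^4 + 10.9207*a^3 + 2.4128*a^2 - 10.4059*a - 6.493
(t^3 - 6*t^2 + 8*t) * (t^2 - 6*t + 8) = t^5 - 12*t^4 + 52*t^3 - 96*t^2 + 64*t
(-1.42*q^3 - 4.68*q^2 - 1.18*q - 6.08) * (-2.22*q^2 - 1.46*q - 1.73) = 3.1524*q^5 + 12.4628*q^4 + 11.909*q^3 + 23.3168*q^2 + 10.9182*q + 10.5184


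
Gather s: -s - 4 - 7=-s - 11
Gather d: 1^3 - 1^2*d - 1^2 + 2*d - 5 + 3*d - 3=4*d - 8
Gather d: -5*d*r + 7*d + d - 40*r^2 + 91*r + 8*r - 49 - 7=d*(8 - 5*r) - 40*r^2 + 99*r - 56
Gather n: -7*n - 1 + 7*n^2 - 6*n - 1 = 7*n^2 - 13*n - 2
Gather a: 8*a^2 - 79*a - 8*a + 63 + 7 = 8*a^2 - 87*a + 70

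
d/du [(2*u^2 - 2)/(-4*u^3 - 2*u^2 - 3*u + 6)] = 2*(4*u^4 - 15*u^2 + 8*u - 3)/(16*u^6 + 16*u^5 + 28*u^4 - 36*u^3 - 15*u^2 - 36*u + 36)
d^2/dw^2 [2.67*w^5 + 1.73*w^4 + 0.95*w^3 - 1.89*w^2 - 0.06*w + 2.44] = 53.4*w^3 + 20.76*w^2 + 5.7*w - 3.78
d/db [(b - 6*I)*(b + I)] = 2*b - 5*I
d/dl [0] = 0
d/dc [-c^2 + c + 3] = 1 - 2*c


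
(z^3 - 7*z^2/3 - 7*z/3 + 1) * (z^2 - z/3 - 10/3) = z^5 - 8*z^4/3 - 44*z^3/9 + 86*z^2/9 + 67*z/9 - 10/3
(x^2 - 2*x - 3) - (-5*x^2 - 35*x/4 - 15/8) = 6*x^2 + 27*x/4 - 9/8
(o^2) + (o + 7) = o^2 + o + 7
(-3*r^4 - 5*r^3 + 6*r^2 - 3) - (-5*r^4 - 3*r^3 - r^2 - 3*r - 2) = 2*r^4 - 2*r^3 + 7*r^2 + 3*r - 1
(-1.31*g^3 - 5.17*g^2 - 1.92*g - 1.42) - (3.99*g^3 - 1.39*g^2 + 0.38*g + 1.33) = -5.3*g^3 - 3.78*g^2 - 2.3*g - 2.75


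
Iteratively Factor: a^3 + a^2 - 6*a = (a - 2)*(a^2 + 3*a) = a*(a - 2)*(a + 3)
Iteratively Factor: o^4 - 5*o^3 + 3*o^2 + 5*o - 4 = (o - 4)*(o^3 - o^2 - o + 1) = (o - 4)*(o - 1)*(o^2 - 1) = (o - 4)*(o - 1)^2*(o + 1)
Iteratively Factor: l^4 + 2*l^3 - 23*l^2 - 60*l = (l + 4)*(l^3 - 2*l^2 - 15*l) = (l + 3)*(l + 4)*(l^2 - 5*l) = (l - 5)*(l + 3)*(l + 4)*(l)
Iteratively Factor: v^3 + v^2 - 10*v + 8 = (v + 4)*(v^2 - 3*v + 2) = (v - 2)*(v + 4)*(v - 1)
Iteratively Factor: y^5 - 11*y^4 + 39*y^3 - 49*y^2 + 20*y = (y - 4)*(y^4 - 7*y^3 + 11*y^2 - 5*y) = y*(y - 4)*(y^3 - 7*y^2 + 11*y - 5) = y*(y - 4)*(y - 1)*(y^2 - 6*y + 5) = y*(y - 5)*(y - 4)*(y - 1)*(y - 1)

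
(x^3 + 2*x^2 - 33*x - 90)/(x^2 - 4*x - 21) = (x^2 - x - 30)/(x - 7)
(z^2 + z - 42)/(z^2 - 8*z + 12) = (z + 7)/(z - 2)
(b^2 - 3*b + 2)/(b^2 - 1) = (b - 2)/(b + 1)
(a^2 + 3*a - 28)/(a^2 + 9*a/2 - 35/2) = 2*(a - 4)/(2*a - 5)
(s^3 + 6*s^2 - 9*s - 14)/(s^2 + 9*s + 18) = (s^3 + 6*s^2 - 9*s - 14)/(s^2 + 9*s + 18)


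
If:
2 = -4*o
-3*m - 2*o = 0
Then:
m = 1/3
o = -1/2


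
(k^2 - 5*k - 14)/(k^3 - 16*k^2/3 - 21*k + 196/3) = 3*(k + 2)/(3*k^2 + 5*k - 28)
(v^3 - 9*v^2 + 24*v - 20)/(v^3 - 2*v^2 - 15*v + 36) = (v^3 - 9*v^2 + 24*v - 20)/(v^3 - 2*v^2 - 15*v + 36)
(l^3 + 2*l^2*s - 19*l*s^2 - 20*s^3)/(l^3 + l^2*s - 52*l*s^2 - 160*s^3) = (-l^2 + 3*l*s + 4*s^2)/(-l^2 + 4*l*s + 32*s^2)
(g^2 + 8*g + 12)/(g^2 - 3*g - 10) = (g + 6)/(g - 5)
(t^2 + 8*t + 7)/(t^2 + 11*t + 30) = (t^2 + 8*t + 7)/(t^2 + 11*t + 30)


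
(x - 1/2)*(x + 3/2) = x^2 + x - 3/4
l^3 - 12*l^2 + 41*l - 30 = (l - 6)*(l - 5)*(l - 1)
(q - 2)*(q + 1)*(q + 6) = q^3 + 5*q^2 - 8*q - 12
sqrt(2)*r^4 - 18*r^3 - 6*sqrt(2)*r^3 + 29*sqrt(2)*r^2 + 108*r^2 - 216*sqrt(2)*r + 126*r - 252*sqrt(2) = (r - 7)*(r - 6*sqrt(2))*(r - 3*sqrt(2))*(sqrt(2)*r + sqrt(2))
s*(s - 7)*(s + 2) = s^3 - 5*s^2 - 14*s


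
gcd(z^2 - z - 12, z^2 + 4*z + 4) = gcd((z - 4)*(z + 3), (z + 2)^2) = 1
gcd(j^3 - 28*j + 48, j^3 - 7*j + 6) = j - 2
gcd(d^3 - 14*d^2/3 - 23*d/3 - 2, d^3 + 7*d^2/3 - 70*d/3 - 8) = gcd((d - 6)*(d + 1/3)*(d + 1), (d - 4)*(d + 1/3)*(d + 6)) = d + 1/3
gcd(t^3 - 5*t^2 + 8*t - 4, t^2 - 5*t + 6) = t - 2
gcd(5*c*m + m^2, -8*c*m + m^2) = m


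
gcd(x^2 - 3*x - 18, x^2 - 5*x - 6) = x - 6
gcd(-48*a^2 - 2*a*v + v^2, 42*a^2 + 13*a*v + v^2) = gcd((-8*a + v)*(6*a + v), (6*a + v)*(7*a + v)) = 6*a + v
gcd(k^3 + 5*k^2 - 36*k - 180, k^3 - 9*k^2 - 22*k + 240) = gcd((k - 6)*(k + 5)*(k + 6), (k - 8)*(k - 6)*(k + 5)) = k^2 - k - 30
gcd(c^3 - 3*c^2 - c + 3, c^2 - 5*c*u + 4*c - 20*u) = 1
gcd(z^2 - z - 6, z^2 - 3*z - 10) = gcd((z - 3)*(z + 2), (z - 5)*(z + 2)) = z + 2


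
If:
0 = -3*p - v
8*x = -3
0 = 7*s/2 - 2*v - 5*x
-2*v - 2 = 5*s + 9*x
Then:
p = -227/816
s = -1/17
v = 227/272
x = -3/8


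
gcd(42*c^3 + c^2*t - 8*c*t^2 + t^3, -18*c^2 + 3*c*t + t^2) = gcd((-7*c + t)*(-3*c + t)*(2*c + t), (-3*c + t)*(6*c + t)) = -3*c + t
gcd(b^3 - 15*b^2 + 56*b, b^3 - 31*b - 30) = 1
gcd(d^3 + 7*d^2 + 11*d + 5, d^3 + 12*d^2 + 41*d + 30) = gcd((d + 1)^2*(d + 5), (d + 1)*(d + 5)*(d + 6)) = d^2 + 6*d + 5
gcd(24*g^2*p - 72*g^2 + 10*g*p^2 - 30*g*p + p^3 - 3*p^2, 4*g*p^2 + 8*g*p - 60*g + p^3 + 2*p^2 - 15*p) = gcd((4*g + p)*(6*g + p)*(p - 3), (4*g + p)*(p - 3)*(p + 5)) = 4*g*p - 12*g + p^2 - 3*p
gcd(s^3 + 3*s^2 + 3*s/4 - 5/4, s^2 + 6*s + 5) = s + 1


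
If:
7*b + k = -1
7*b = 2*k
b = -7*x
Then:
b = -2/21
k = -1/3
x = 2/147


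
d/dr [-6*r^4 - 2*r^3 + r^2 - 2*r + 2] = -24*r^3 - 6*r^2 + 2*r - 2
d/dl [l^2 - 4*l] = 2*l - 4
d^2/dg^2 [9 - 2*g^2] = -4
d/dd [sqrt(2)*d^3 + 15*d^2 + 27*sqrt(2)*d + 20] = 3*sqrt(2)*d^2 + 30*d + 27*sqrt(2)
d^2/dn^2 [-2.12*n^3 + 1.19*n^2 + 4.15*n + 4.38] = 2.38 - 12.72*n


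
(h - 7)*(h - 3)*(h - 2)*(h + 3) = h^4 - 9*h^3 + 5*h^2 + 81*h - 126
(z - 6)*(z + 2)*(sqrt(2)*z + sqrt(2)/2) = sqrt(2)*z^3 - 7*sqrt(2)*z^2/2 - 14*sqrt(2)*z - 6*sqrt(2)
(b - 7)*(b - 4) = b^2 - 11*b + 28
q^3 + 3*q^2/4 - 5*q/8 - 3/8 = (q - 3/4)*(q + 1/2)*(q + 1)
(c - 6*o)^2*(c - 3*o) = c^3 - 15*c^2*o + 72*c*o^2 - 108*o^3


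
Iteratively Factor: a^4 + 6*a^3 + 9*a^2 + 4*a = (a + 4)*(a^3 + 2*a^2 + a) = (a + 1)*(a + 4)*(a^2 + a) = (a + 1)^2*(a + 4)*(a)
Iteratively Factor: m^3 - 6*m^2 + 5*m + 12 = (m + 1)*(m^2 - 7*m + 12) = (m - 4)*(m + 1)*(m - 3)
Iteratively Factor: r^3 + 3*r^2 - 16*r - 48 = (r - 4)*(r^2 + 7*r + 12) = (r - 4)*(r + 4)*(r + 3)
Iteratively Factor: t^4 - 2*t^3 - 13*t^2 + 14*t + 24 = (t + 1)*(t^3 - 3*t^2 - 10*t + 24) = (t - 2)*(t + 1)*(t^2 - t - 12) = (t - 2)*(t + 1)*(t + 3)*(t - 4)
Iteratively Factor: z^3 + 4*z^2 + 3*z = (z)*(z^2 + 4*z + 3) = z*(z + 1)*(z + 3)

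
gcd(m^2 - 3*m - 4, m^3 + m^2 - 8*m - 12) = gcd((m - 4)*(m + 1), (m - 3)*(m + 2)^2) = 1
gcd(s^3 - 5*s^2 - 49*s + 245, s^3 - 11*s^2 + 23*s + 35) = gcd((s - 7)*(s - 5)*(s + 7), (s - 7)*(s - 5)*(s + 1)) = s^2 - 12*s + 35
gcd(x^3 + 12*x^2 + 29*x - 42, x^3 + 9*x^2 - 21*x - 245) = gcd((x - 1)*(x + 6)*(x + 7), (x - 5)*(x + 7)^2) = x + 7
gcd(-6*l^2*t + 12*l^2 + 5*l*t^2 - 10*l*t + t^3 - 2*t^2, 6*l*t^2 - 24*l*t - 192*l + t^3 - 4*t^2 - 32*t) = 6*l + t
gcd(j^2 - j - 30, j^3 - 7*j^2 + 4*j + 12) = j - 6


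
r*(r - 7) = r^2 - 7*r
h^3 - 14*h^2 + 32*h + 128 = (h - 8)^2*(h + 2)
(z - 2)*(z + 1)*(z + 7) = z^3 + 6*z^2 - 9*z - 14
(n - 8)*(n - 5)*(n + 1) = n^3 - 12*n^2 + 27*n + 40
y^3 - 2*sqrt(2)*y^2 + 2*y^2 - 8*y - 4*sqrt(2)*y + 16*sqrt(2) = (y - 2)*(y + 4)*(y - 2*sqrt(2))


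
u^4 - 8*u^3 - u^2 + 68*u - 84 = (u - 7)*(u - 2)^2*(u + 3)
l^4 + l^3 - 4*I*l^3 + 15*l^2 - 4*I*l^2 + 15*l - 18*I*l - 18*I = (l + 1)*(l - 6*I)*(l - I)*(l + 3*I)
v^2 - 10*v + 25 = (v - 5)^2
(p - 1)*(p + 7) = p^2 + 6*p - 7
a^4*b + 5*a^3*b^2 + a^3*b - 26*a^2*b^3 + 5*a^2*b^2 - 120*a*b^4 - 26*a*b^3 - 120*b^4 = (a - 5*b)*(a + 4*b)*(a + 6*b)*(a*b + b)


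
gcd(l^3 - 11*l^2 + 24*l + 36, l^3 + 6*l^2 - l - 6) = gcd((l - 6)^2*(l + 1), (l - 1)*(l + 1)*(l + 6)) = l + 1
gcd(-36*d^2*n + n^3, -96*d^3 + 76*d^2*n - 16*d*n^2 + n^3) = 6*d - n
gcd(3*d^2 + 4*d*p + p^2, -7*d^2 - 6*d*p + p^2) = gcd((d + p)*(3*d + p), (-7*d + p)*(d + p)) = d + p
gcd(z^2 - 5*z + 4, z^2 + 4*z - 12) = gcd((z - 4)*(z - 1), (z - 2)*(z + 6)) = 1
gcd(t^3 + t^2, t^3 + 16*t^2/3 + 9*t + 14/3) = t + 1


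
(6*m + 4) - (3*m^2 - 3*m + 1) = -3*m^2 + 9*m + 3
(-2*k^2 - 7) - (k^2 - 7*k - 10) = -3*k^2 + 7*k + 3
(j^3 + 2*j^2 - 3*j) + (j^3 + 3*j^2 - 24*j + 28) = 2*j^3 + 5*j^2 - 27*j + 28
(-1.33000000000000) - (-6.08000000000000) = 4.75000000000000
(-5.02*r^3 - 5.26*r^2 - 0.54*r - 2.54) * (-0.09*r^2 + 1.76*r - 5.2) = 0.4518*r^5 - 8.3618*r^4 + 16.895*r^3 + 26.6302*r^2 - 1.6624*r + 13.208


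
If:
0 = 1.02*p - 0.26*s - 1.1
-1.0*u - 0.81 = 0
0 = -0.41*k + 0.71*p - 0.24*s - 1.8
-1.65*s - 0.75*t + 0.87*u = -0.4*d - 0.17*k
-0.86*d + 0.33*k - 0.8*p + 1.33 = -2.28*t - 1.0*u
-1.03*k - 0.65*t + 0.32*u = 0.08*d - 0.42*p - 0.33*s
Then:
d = 6.92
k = -2.46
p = 0.98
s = -0.40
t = 3.08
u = -0.81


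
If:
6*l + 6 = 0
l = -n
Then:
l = -1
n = 1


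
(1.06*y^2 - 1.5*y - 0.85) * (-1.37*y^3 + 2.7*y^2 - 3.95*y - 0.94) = -1.4522*y^5 + 4.917*y^4 - 7.0725*y^3 + 2.6336*y^2 + 4.7675*y + 0.799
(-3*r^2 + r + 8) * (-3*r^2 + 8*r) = 9*r^4 - 27*r^3 - 16*r^2 + 64*r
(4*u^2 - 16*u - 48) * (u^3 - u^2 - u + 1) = 4*u^5 - 20*u^4 - 36*u^3 + 68*u^2 + 32*u - 48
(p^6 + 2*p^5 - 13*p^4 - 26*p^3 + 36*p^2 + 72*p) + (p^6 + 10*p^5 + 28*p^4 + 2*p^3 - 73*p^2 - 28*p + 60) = 2*p^6 + 12*p^5 + 15*p^4 - 24*p^3 - 37*p^2 + 44*p + 60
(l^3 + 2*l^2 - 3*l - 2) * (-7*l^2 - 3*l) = -7*l^5 - 17*l^4 + 15*l^3 + 23*l^2 + 6*l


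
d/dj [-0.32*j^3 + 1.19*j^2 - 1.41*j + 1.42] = -0.96*j^2 + 2.38*j - 1.41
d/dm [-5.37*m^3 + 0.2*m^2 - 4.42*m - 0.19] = -16.11*m^2 + 0.4*m - 4.42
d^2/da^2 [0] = 0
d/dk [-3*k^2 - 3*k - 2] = -6*k - 3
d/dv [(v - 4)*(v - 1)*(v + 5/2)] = 3*v^2 - 5*v - 17/2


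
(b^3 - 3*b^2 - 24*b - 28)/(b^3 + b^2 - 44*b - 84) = (b + 2)/(b + 6)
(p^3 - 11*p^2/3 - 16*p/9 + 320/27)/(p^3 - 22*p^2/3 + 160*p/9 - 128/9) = (p + 5/3)/(p - 2)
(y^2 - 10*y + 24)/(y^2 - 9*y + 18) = (y - 4)/(y - 3)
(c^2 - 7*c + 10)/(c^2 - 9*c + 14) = (c - 5)/(c - 7)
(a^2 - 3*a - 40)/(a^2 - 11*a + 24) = (a + 5)/(a - 3)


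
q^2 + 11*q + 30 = (q + 5)*(q + 6)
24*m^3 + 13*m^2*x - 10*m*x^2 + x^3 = (-8*m + x)*(-3*m + x)*(m + x)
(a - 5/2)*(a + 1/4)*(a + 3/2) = a^3 - 3*a^2/4 - 4*a - 15/16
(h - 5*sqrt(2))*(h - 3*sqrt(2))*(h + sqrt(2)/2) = h^3 - 15*sqrt(2)*h^2/2 + 22*h + 15*sqrt(2)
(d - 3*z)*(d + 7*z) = d^2 + 4*d*z - 21*z^2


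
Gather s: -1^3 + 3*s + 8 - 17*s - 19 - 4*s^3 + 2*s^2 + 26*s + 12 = -4*s^3 + 2*s^2 + 12*s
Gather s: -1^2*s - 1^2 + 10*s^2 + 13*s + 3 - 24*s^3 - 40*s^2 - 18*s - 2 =-24*s^3 - 30*s^2 - 6*s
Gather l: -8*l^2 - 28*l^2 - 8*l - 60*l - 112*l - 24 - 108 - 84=-36*l^2 - 180*l - 216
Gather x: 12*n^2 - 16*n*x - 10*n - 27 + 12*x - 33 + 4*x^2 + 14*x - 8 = 12*n^2 - 10*n + 4*x^2 + x*(26 - 16*n) - 68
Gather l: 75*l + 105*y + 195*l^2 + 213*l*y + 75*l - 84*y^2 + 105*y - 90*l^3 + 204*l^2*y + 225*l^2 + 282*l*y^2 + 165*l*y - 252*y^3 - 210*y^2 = -90*l^3 + l^2*(204*y + 420) + l*(282*y^2 + 378*y + 150) - 252*y^3 - 294*y^2 + 210*y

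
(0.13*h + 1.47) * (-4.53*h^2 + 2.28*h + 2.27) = -0.5889*h^3 - 6.3627*h^2 + 3.6467*h + 3.3369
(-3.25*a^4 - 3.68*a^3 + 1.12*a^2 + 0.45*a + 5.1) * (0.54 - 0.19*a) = 0.6175*a^5 - 1.0558*a^4 - 2.2*a^3 + 0.5193*a^2 - 0.726*a + 2.754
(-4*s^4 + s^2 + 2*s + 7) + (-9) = -4*s^4 + s^2 + 2*s - 2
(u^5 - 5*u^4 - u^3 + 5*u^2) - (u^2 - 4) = u^5 - 5*u^4 - u^3 + 4*u^2 + 4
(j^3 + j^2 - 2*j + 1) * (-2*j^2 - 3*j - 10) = -2*j^5 - 5*j^4 - 9*j^3 - 6*j^2 + 17*j - 10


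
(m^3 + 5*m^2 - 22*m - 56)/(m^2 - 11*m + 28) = (m^2 + 9*m + 14)/(m - 7)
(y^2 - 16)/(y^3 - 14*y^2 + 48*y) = (y^2 - 16)/(y*(y^2 - 14*y + 48))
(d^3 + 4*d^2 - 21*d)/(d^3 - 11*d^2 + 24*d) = (d + 7)/(d - 8)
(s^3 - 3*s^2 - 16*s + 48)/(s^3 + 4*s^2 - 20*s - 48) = (s^2 + s - 12)/(s^2 + 8*s + 12)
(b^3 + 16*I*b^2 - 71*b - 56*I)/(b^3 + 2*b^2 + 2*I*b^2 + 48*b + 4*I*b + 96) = (b^2 + 8*I*b - 7)/(b^2 + b*(2 - 6*I) - 12*I)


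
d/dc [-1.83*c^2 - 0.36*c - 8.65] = -3.66*c - 0.36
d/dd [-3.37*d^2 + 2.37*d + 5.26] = 2.37 - 6.74*d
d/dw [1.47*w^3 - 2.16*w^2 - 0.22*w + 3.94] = 4.41*w^2 - 4.32*w - 0.22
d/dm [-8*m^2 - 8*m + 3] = -16*m - 8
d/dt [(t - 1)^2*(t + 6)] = (t - 1)*(3*t + 11)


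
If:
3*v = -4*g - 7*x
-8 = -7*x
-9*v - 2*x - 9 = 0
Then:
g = -89/84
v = -79/63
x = 8/7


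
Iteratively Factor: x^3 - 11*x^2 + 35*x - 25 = (x - 5)*(x^2 - 6*x + 5) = (x - 5)*(x - 1)*(x - 5)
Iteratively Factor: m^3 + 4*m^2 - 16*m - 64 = (m + 4)*(m^2 - 16) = (m - 4)*(m + 4)*(m + 4)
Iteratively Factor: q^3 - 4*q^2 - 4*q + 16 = (q + 2)*(q^2 - 6*q + 8) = (q - 4)*(q + 2)*(q - 2)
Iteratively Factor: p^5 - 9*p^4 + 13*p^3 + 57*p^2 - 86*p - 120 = (p + 2)*(p^4 - 11*p^3 + 35*p^2 - 13*p - 60) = (p - 5)*(p + 2)*(p^3 - 6*p^2 + 5*p + 12) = (p - 5)*(p + 1)*(p + 2)*(p^2 - 7*p + 12) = (p - 5)*(p - 4)*(p + 1)*(p + 2)*(p - 3)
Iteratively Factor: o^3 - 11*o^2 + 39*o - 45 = (o - 3)*(o^2 - 8*o + 15) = (o - 3)^2*(o - 5)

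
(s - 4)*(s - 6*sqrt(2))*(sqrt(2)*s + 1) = sqrt(2)*s^3 - 11*s^2 - 4*sqrt(2)*s^2 - 6*sqrt(2)*s + 44*s + 24*sqrt(2)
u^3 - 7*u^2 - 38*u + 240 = (u - 8)*(u - 5)*(u + 6)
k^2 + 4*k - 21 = (k - 3)*(k + 7)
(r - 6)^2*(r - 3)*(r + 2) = r^4 - 13*r^3 + 42*r^2 + 36*r - 216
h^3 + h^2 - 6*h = h*(h - 2)*(h + 3)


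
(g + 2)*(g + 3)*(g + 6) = g^3 + 11*g^2 + 36*g + 36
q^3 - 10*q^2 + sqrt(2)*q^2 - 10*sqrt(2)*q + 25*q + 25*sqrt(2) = (q - 5)^2*(q + sqrt(2))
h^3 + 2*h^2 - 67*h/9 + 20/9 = (h - 5/3)*(h - 1/3)*(h + 4)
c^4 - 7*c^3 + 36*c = c*(c - 6)*(c - 3)*(c + 2)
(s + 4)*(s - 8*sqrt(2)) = s^2 - 8*sqrt(2)*s + 4*s - 32*sqrt(2)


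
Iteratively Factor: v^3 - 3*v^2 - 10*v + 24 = (v - 2)*(v^2 - v - 12) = (v - 2)*(v + 3)*(v - 4)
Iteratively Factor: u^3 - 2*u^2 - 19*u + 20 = (u - 1)*(u^2 - u - 20) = (u - 1)*(u + 4)*(u - 5)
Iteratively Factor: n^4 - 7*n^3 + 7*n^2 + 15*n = (n - 5)*(n^3 - 2*n^2 - 3*n) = (n - 5)*(n - 3)*(n^2 + n) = (n - 5)*(n - 3)*(n + 1)*(n)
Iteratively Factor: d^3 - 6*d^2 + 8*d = (d - 2)*(d^2 - 4*d) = d*(d - 2)*(d - 4)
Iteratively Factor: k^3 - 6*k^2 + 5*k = (k - 5)*(k^2 - k) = k*(k - 5)*(k - 1)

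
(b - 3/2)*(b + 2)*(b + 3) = b^3 + 7*b^2/2 - 3*b/2 - 9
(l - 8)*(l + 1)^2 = l^3 - 6*l^2 - 15*l - 8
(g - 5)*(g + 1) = g^2 - 4*g - 5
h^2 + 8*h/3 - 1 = (h - 1/3)*(h + 3)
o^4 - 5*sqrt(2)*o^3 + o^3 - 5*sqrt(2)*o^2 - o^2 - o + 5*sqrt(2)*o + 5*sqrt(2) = (o - 1)*(o + 1)^2*(o - 5*sqrt(2))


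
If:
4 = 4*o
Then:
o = 1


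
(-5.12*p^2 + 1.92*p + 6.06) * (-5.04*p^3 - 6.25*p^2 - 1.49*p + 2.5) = 25.8048*p^5 + 22.3232*p^4 - 34.9136*p^3 - 53.5358*p^2 - 4.2294*p + 15.15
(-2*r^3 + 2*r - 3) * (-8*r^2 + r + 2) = 16*r^5 - 2*r^4 - 20*r^3 + 26*r^2 + r - 6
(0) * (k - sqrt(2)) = 0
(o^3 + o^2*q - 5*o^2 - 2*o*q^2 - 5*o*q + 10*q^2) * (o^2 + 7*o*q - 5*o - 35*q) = o^5 + 8*o^4*q - 10*o^4 + 5*o^3*q^2 - 80*o^3*q + 25*o^3 - 14*o^2*q^3 - 50*o^2*q^2 + 200*o^2*q + 140*o*q^3 + 125*o*q^2 - 350*q^3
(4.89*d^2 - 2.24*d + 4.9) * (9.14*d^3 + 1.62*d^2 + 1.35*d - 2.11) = 44.6946*d^5 - 12.5518*d^4 + 47.7587*d^3 - 5.4039*d^2 + 11.3414*d - 10.339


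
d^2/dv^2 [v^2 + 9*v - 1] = 2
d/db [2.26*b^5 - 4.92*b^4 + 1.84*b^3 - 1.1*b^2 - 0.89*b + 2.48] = 11.3*b^4 - 19.68*b^3 + 5.52*b^2 - 2.2*b - 0.89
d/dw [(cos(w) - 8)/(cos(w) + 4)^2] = (cos(w) - 20)*sin(w)/(cos(w) + 4)^3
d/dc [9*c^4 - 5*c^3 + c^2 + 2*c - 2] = 36*c^3 - 15*c^2 + 2*c + 2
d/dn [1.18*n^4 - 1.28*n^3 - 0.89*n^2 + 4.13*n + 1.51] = 4.72*n^3 - 3.84*n^2 - 1.78*n + 4.13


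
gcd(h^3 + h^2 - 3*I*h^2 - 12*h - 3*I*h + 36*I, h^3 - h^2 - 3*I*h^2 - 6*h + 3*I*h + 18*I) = h^2 + h*(-3 - 3*I) + 9*I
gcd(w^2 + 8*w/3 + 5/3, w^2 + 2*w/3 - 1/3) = w + 1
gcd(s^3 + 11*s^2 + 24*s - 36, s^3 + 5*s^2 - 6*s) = s^2 + 5*s - 6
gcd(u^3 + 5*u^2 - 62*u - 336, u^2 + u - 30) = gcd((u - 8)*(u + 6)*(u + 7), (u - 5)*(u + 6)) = u + 6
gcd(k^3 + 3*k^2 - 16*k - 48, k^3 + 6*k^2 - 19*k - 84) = k^2 - k - 12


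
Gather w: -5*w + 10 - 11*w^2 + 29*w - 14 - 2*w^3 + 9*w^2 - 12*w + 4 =-2*w^3 - 2*w^2 + 12*w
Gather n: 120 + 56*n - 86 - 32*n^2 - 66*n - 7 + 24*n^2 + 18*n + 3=-8*n^2 + 8*n + 30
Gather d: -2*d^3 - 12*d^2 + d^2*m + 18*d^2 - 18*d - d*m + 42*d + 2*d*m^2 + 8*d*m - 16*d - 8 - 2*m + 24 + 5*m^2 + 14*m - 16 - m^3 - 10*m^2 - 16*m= -2*d^3 + d^2*(m + 6) + d*(2*m^2 + 7*m + 8) - m^3 - 5*m^2 - 4*m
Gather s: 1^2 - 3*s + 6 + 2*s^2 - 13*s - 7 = 2*s^2 - 16*s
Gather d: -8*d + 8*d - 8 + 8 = 0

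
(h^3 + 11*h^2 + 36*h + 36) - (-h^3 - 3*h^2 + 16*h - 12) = 2*h^3 + 14*h^2 + 20*h + 48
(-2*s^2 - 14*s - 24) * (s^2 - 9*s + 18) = -2*s^4 + 4*s^3 + 66*s^2 - 36*s - 432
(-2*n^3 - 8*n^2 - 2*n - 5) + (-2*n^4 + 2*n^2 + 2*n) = -2*n^4 - 2*n^3 - 6*n^2 - 5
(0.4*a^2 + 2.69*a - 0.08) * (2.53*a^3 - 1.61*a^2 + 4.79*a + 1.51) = 1.012*a^5 + 6.1617*a^4 - 2.6173*a^3 + 13.6179*a^2 + 3.6787*a - 0.1208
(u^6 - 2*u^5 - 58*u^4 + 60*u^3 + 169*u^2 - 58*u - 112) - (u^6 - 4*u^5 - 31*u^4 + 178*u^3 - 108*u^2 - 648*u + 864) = 2*u^5 - 27*u^4 - 118*u^3 + 277*u^2 + 590*u - 976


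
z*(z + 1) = z^2 + z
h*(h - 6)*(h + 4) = h^3 - 2*h^2 - 24*h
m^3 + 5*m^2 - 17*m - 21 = (m - 3)*(m + 1)*(m + 7)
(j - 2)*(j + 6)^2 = j^3 + 10*j^2 + 12*j - 72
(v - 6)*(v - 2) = v^2 - 8*v + 12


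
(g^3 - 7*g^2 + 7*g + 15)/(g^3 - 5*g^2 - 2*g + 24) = (g^2 - 4*g - 5)/(g^2 - 2*g - 8)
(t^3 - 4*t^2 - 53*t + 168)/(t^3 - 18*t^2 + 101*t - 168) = (t + 7)/(t - 7)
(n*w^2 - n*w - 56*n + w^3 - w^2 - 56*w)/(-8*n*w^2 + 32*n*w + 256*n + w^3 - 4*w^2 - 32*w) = (n*w + 7*n + w^2 + 7*w)/(-8*n*w - 32*n + w^2 + 4*w)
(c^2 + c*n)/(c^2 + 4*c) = (c + n)/(c + 4)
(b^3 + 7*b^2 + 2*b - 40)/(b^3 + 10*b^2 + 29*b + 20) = (b - 2)/(b + 1)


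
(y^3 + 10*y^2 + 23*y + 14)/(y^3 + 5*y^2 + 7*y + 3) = (y^2 + 9*y + 14)/(y^2 + 4*y + 3)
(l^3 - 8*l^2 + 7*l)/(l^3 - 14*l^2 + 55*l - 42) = l/(l - 6)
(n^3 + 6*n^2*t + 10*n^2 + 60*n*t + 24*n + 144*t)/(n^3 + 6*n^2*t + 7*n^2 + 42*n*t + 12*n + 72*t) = (n + 6)/(n + 3)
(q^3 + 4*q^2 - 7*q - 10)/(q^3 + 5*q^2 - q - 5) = (q - 2)/(q - 1)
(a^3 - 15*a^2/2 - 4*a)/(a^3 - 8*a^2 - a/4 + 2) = 2*a/(2*a - 1)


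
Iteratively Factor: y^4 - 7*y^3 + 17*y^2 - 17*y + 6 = (y - 3)*(y^3 - 4*y^2 + 5*y - 2) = (y - 3)*(y - 2)*(y^2 - 2*y + 1) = (y - 3)*(y - 2)*(y - 1)*(y - 1)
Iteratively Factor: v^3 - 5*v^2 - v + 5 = (v - 1)*(v^2 - 4*v - 5) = (v - 1)*(v + 1)*(v - 5)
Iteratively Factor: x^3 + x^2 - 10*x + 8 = (x - 2)*(x^2 + 3*x - 4) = (x - 2)*(x + 4)*(x - 1)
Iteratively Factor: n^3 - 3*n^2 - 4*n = (n)*(n^2 - 3*n - 4) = n*(n - 4)*(n + 1)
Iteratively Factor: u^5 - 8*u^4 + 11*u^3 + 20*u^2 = (u - 5)*(u^4 - 3*u^3 - 4*u^2) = (u - 5)*(u + 1)*(u^3 - 4*u^2) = u*(u - 5)*(u + 1)*(u^2 - 4*u) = u*(u - 5)*(u - 4)*(u + 1)*(u)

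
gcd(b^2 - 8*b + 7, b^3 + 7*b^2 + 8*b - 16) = b - 1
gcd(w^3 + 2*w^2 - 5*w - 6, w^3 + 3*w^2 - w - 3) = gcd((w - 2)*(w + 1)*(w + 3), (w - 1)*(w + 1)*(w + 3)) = w^2 + 4*w + 3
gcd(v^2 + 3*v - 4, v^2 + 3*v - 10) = 1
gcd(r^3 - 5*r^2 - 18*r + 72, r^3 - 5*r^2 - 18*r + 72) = r^3 - 5*r^2 - 18*r + 72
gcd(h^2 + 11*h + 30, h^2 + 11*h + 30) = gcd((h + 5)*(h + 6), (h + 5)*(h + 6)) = h^2 + 11*h + 30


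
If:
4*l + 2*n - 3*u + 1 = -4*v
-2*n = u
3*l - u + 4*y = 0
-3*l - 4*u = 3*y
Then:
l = -19*y/15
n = -y/10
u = y/5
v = 22*y/15 - 1/4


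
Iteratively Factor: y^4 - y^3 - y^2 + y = (y - 1)*(y^3 - y) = y*(y - 1)*(y^2 - 1) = y*(y - 1)^2*(y + 1)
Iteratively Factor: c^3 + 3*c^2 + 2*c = (c + 2)*(c^2 + c) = (c + 1)*(c + 2)*(c)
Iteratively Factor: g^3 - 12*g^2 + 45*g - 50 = (g - 5)*(g^2 - 7*g + 10) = (g - 5)*(g - 2)*(g - 5)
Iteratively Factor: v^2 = (v)*(v)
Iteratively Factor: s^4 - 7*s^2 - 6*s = (s)*(s^3 - 7*s - 6) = s*(s + 2)*(s^2 - 2*s - 3) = s*(s + 1)*(s + 2)*(s - 3)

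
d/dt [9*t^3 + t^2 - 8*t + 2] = 27*t^2 + 2*t - 8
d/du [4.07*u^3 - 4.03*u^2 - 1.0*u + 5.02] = 12.21*u^2 - 8.06*u - 1.0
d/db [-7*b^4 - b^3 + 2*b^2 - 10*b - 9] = -28*b^3 - 3*b^2 + 4*b - 10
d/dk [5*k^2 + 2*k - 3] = 10*k + 2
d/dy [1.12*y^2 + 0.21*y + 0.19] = 2.24*y + 0.21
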